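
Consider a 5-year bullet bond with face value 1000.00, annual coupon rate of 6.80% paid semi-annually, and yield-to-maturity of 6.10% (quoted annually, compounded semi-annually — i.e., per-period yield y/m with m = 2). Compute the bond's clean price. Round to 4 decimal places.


Answer: Price = 1029.7797

Derivation:
Coupon per period c = face * coupon_rate / m = 34.000000
Periods per year m = 2; per-period yield y/m = 0.030500
Number of cashflows N = 10
Cashflows (t years, CF_t, discount factor 1/(1+y/m)^(m*t), PV):
  t = 0.5000: CF_t = 34.000000, DF = 0.970403, PV = 32.993692
  t = 1.0000: CF_t = 34.000000, DF = 0.941681, PV = 32.017169
  t = 1.5000: CF_t = 34.000000, DF = 0.913810, PV = 31.069548
  t = 2.0000: CF_t = 34.000000, DF = 0.886764, PV = 30.149973
  t = 2.5000: CF_t = 34.000000, DF = 0.860518, PV = 29.257616
  t = 3.0000: CF_t = 34.000000, DF = 0.835049, PV = 28.391670
  t = 3.5000: CF_t = 34.000000, DF = 0.810334, PV = 27.551354
  t = 4.0000: CF_t = 34.000000, DF = 0.786350, PV = 26.735909
  t = 4.5000: CF_t = 34.000000, DF = 0.763076, PV = 25.944598
  t = 5.0000: CF_t = 1034.000000, DF = 0.740491, PV = 765.668143
Price P = sum_t PV_t = 1029.779672


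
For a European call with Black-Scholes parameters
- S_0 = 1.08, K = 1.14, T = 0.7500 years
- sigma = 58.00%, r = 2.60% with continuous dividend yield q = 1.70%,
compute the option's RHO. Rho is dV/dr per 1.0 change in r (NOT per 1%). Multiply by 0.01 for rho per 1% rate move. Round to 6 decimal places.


d1 = 0.1569452621; d2 = -0.3453494721
phi(d1) = 0.3940590764; exp(-qT) = 0.9873309369; exp(-rT) = 0.9806888952
N(d2) = 0.3649158292
Rho = K*T*exp(-rT)*N(d2) = 1.1400 * 0.7500 * 0.9806888952 * 0.3649158292 = 0.305978

Answer: Rho = 0.305978


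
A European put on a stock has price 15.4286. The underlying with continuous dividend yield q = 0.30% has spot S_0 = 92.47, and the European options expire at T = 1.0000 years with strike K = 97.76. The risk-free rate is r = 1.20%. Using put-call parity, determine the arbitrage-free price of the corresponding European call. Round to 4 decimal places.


Put-call parity: C - P = S_0 * exp(-qT) - K * exp(-rT).
S_0 * exp(-qT) = 92.4700 * 0.99700450 = 92.19300570
K * exp(-rT) = 97.7600 * 0.98807171 = 96.59389065
C = P + S*exp(-qT) - K*exp(-rT)
C = 15.4286 + 92.19300570 - 96.59389065 = 11.0277

Answer: Call price = 11.0277


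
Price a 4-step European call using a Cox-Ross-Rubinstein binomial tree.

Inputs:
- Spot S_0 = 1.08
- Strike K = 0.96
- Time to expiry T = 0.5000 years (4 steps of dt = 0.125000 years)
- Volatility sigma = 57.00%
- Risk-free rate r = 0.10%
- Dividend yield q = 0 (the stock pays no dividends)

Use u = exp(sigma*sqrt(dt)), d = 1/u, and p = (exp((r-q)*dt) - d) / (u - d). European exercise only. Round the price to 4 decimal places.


dt = T/N = 0.125000
u = exp(sigma*sqrt(dt)) = 1.223267; d = 1/u = 0.817483
p = (exp((r-q)*dt) - d) / (u - d) = 0.450097
Discount per step: exp(-r*dt) = 0.999875
Stock lattice S(k, i) with i counting down-moves:
  k=0: S(0,0) = 1.0800
  k=1: S(1,0) = 1.3211; S(1,1) = 0.8829
  k=2: S(2,0) = 1.6161; S(2,1) = 1.0800; S(2,2) = 0.7217
  k=3: S(3,0) = 1.9769; S(3,1) = 1.3211; S(3,2) = 0.8829; S(3,3) = 0.5900
  k=4: S(4,0) = 2.4183; S(4,1) = 1.6161; S(4,2) = 1.0800; S(4,3) = 0.7217; S(4,4) = 0.4823
Terminal payoffs V(N, i) = max(S_T - K, 0):
  V(4,0) = 1.458295; V(4,1) = 0.656094; V(4,2) = 0.120000; V(4,3) = 0.000000; V(4,4) = 0.000000
Backward induction: V(k, i) = exp(-r*dt) * [p * V(k+1, i) + (1-p) * V(k+1, i+1)].
  V(3,0) = exp(-r*dt) * [p*1.458295 + (1-p)*0.656094] = 1.017035
  V(3,1) = exp(-r*dt) * [p*0.656094 + (1-p)*0.120000] = 0.361249
  V(3,2) = exp(-r*dt) * [p*0.120000 + (1-p)*0.000000] = 0.054005
  V(3,3) = exp(-r*dt) * [p*0.000000 + (1-p)*0.000000] = 0.000000
  V(2,0) = exp(-r*dt) * [p*1.017035 + (1-p)*0.361249] = 0.656334
  V(2,1) = exp(-r*dt) * [p*0.361249 + (1-p)*0.054005] = 0.192270
  V(2,2) = exp(-r*dt) * [p*0.054005 + (1-p)*0.000000] = 0.024304
  V(1,0) = exp(-r*dt) * [p*0.656334 + (1-p)*0.192270] = 0.401093
  V(1,1) = exp(-r*dt) * [p*0.192270 + (1-p)*0.024304] = 0.099893
  V(0,0) = exp(-r*dt) * [p*0.401093 + (1-p)*0.099893] = 0.235433

Answer: Price = V(0,0) = 0.2354


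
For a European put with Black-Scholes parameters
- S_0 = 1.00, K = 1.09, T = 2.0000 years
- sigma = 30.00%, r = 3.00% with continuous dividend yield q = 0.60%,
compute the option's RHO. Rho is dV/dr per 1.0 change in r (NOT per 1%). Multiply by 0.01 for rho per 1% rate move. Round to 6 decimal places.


d1 = 0.1221463413; d2 = -0.3021177274
phi(d1) = 0.3959772980; exp(-qT) = 0.9880717129; exp(-rT) = 0.9417645336
N(-d2) = 0.6187188405
Rho = -K*T*exp(-rT)*N(-d2) = -1.0900 * 2.0000 * 0.9417645336 * 0.6187188405 = -1.270259

Answer: Rho = -1.270259


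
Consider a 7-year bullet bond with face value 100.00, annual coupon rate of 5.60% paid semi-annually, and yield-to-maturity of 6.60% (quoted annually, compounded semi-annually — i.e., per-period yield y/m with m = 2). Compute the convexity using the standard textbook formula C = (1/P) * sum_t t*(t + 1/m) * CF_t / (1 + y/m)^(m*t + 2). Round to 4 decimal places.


Coupon per period c = face * coupon_rate / m = 2.800000
Periods per year m = 2; per-period yield y/m = 0.033000
Number of cashflows N = 14
Cashflows (t years, CF_t, discount factor 1/(1+y/m)^(m*t), PV):
  t = 0.5000: CF_t = 2.800000, DF = 0.968054, PV = 2.710552
  t = 1.0000: CF_t = 2.800000, DF = 0.937129, PV = 2.623961
  t = 1.5000: CF_t = 2.800000, DF = 0.907192, PV = 2.540137
  t = 2.0000: CF_t = 2.800000, DF = 0.878211, PV = 2.458990
  t = 2.5000: CF_t = 2.800000, DF = 0.850156, PV = 2.380436
  t = 3.0000: CF_t = 2.800000, DF = 0.822997, PV = 2.304391
  t = 3.5000: CF_t = 2.800000, DF = 0.796705, PV = 2.230775
  t = 4.0000: CF_t = 2.800000, DF = 0.771254, PV = 2.159511
  t = 4.5000: CF_t = 2.800000, DF = 0.746616, PV = 2.090524
  t = 5.0000: CF_t = 2.800000, DF = 0.722764, PV = 2.023740
  t = 5.5000: CF_t = 2.800000, DF = 0.699675, PV = 1.959090
  t = 6.0000: CF_t = 2.800000, DF = 0.677323, PV = 1.896506
  t = 6.5000: CF_t = 2.800000, DF = 0.655686, PV = 1.835920
  t = 7.0000: CF_t = 102.800000, DF = 0.634739, PV = 65.251217
Price P = sum_t PV_t = 94.465749
Convexity numerator sum_t t*(t + 1/m) * CF_t / (1+y/m)^(m*t + 2):
  t = 0.5000: term = 1.270068
  t = 1.0000: term = 3.688485
  t = 1.5000: term = 7.141307
  t = 2.0000: term = 11.521953
  t = 2.5000: term = 16.730813
  t = 3.0000: term = 22.674868
  t = 3.5000: term = 29.267335
  t = 4.0000: term = 36.427328
  t = 4.5000: term = 44.079536
  t = 5.0000: term = 52.153909
  t = 5.5000: term = 60.585374
  t = 6.0000: term = 69.313549
  t = 6.5000: term = 78.282485
  t = 7.0000: term = 3210.312234
Convexity = (1/P) * sum = 3643.449243 / 94.465749 = 38.568997

Answer: Convexity = 38.5690


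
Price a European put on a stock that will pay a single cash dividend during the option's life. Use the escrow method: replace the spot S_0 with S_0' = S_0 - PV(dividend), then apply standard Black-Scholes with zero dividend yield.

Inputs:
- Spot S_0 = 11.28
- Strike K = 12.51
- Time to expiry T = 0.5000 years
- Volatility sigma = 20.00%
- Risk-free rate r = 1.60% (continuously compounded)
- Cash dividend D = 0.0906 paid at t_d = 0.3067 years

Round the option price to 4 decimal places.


Answer: Price = 1.4456

Derivation:
PV(D) = D * exp(-r * t_d) = 0.0906 * 0.99510482 = 0.09015650
S_0' = S_0 - PV(D) = 11.2800 - 0.09015650 = 11.18984350
d1 = (ln(S_0'/K) + (r + sigma^2/2)*T) / (sigma*sqrt(T)) = -0.66129890
d2 = d1 - sigma*sqrt(T) = -0.80272026
exp(-rT) = 0.99203191
N(-d1) = 0.74578968; N(-d2) = 0.78893178
P = K * exp(-rT) * N(-d2) - S_0' * N(-d1) = 12.5100 * 0.99203191 * 0.78893178 - 11.18984350 * 0.74578968 = 1.4456


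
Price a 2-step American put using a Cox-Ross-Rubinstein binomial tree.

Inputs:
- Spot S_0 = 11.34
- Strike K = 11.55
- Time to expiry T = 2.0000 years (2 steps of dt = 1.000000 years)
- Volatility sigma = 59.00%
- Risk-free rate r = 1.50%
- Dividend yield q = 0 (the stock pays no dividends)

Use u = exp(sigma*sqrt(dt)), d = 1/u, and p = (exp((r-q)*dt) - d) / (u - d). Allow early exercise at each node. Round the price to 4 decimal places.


dt = T/N = 1.000000
u = exp(sigma*sqrt(dt)) = 1.803988; d = 1/u = 0.554327
p = (exp((r-q)*dt) - d) / (u - d) = 0.368729
Discount per step: exp(-r*dt) = 0.985112
Stock lattice S(k, i) with i counting down-moves:
  k=0: S(0,0) = 11.3400
  k=1: S(1,0) = 20.4572; S(1,1) = 6.2861
  k=2: S(2,0) = 36.9046; S(2,1) = 11.3400; S(2,2) = 3.4845
Terminal payoffs V(N, i) = max(K - S_T, 0):
  V(2,0) = 0.000000; V(2,1) = 0.210000; V(2,2) = 8.065459
Backward induction: V(k, i) = exp(-r*dt) * [p * V(k+1, i) + (1-p) * V(k+1, i+1)]; then take max(V_cont, immediate exercise) for American.
  V(1,0) = exp(-r*dt) * [p*0.000000 + (1-p)*0.210000] = 0.130593; exercise = 0.000000; V(1,0) = max -> 0.130593
  V(1,1) = exp(-r*dt) * [p*0.210000 + (1-p)*8.065459] = 5.091971; exercise = 5.263929; V(1,1) = max -> 5.263929
  V(0,0) = exp(-r*dt) * [p*0.130593 + (1-p)*5.263929] = 3.320932; exercise = 0.210000; V(0,0) = max -> 3.320932

Answer: Price = V(0,0) = 3.3209


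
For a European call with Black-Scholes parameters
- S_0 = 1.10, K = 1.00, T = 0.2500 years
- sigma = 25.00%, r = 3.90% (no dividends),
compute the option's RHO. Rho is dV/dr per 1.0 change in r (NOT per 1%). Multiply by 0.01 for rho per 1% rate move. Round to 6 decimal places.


Answer: Rho = 0.193531

Derivation:
d1 = 0.9029814384; d2 = 0.7779814384
phi(d1) = 0.2653710424; exp(-qT) = 1.0000000000; exp(-rT) = 0.9902973771
N(d2) = 0.7817100221
Rho = K*T*exp(-rT)*N(d2) = 1.0000 * 0.2500 * 0.9902973771 * 0.7817100221 = 0.193531


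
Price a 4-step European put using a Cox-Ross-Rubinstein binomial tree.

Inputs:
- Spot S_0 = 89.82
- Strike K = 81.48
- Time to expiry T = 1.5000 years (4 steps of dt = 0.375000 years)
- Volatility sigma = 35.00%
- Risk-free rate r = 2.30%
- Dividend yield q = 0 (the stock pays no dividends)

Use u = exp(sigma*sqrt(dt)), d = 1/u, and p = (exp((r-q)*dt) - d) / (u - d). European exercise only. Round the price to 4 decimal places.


dt = T/N = 0.375000
u = exp(sigma*sqrt(dt)) = 1.239032; d = 1/u = 0.807082
p = (exp((r-q)*dt) - d) / (u - d) = 0.466676
Discount per step: exp(-r*dt) = 0.991412
Stock lattice S(k, i) with i counting down-moves:
  k=0: S(0,0) = 89.8200
  k=1: S(1,0) = 111.2898; S(1,1) = 72.4921
  k=2: S(2,0) = 137.8917; S(2,1) = 89.8200; S(2,2) = 58.5070
  k=3: S(3,0) = 170.8522; S(3,1) = 111.2898; S(3,2) = 72.4921; S(3,3) = 47.2200
  k=4: S(4,0) = 211.6913; S(4,1) = 137.8917; S(4,2) = 89.8200; S(4,3) = 58.5070; S(4,4) = 38.1104
Terminal payoffs V(N, i) = max(K - S_T, 0):
  V(4,0) = 0.000000; V(4,1) = 0.000000; V(4,2) = 0.000000; V(4,3) = 22.972967; V(4,4) = 43.369636
Backward induction: V(k, i) = exp(-r*dt) * [p * V(k+1, i) + (1-p) * V(k+1, i+1)].
  V(3,0) = exp(-r*dt) * [p*0.000000 + (1-p)*0.000000] = 0.000000
  V(3,1) = exp(-r*dt) * [p*0.000000 + (1-p)*0.000000] = 0.000000
  V(3,2) = exp(-r*dt) * [p*0.000000 + (1-p)*22.972967] = 12.146826
  V(3,3) = exp(-r*dt) * [p*22.972967 + (1-p)*43.369636] = 33.560300
  V(2,0) = exp(-r*dt) * [p*0.000000 + (1-p)*0.000000] = 0.000000
  V(2,1) = exp(-r*dt) * [p*0.000000 + (1-p)*12.146826] = 6.422565
  V(2,2) = exp(-r*dt) * [p*12.146826 + (1-p)*33.560300] = 23.364763
  V(1,0) = exp(-r*dt) * [p*0.000000 + (1-p)*6.422565] = 3.395895
  V(1,1) = exp(-r*dt) * [p*6.422565 + (1-p)*23.364763] = 15.325500
  V(0,0) = exp(-r*dt) * [p*3.395895 + (1-p)*15.325500] = 9.674442

Answer: Price = V(0,0) = 9.6744


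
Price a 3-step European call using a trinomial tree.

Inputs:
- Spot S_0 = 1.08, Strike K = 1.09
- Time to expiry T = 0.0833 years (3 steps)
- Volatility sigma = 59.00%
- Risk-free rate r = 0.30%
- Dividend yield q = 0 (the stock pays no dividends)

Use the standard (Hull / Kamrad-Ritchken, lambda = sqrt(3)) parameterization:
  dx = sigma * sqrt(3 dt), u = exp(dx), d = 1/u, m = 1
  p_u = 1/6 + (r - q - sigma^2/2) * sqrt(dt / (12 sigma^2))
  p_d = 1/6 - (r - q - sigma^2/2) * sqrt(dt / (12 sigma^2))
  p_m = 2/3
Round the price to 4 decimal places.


dt = T/N = 0.027767; dx = sigma*sqrt(3*dt) = 0.170284
u = exp(dx) = 1.185642; d = 1/u = 0.843425
p_u = 0.152721, p_m = 0.666667, p_d = 0.180612
Discount per step: exp(-r*dt) = 0.999917
Stock lattice S(k, j) with j the centered position index:
  k=0: S(0,+0) = 1.0800
  k=1: S(1,-1) = 0.9109; S(1,+0) = 1.0800; S(1,+1) = 1.2805
  k=2: S(2,-2) = 0.7683; S(2,-1) = 0.9109; S(2,+0) = 1.0800; S(2,+1) = 1.2805; S(2,+2) = 1.5182
  k=3: S(3,-3) = 0.6480; S(3,-2) = 0.7683; S(3,-1) = 0.9109; S(3,+0) = 1.0800; S(3,+1) = 1.2805; S(3,+2) = 1.5182; S(3,+3) = 1.8000
Terminal payoffs V(N, j) = max(S_T - K, 0):
  V(3,-3) = 0.000000; V(3,-2) = 0.000000; V(3,-1) = 0.000000; V(3,+0) = 0.000000; V(3,+1) = 0.190493; V(3,+2) = 0.428206; V(3,+3) = 0.710049
Backward induction: V(k, j) = exp(-r*dt) * [p_u * V(k+1, j+1) + p_m * V(k+1, j) + p_d * V(k+1, j-1)]
  V(2,-2) = exp(-r*dt) * [p_u*0.000000 + p_m*0.000000 + p_d*0.000000] = 0.000000
  V(2,-1) = exp(-r*dt) * [p_u*0.000000 + p_m*0.000000 + p_d*0.000000] = 0.000000
  V(2,+0) = exp(-r*dt) * [p_u*0.190493 + p_m*0.000000 + p_d*0.000000] = 0.029090
  V(2,+1) = exp(-r*dt) * [p_u*0.428206 + p_m*0.190493 + p_d*0.000000] = 0.192375
  V(2,+2) = exp(-r*dt) * [p_u*0.710049 + p_m*0.428206 + p_d*0.190493] = 0.428280
  V(1,-1) = exp(-r*dt) * [p_u*0.029090 + p_m*0.000000 + p_d*0.000000] = 0.004442
  V(1,+0) = exp(-r*dt) * [p_u*0.192375 + p_m*0.029090 + p_d*0.000000] = 0.048769
  V(1,+1) = exp(-r*dt) * [p_u*0.428280 + p_m*0.192375 + p_d*0.029090] = 0.198895
  V(0,+0) = exp(-r*dt) * [p_u*0.198895 + p_m*0.048769 + p_d*0.004442] = 0.063685

Answer: Price = V(0,0) = 0.0637


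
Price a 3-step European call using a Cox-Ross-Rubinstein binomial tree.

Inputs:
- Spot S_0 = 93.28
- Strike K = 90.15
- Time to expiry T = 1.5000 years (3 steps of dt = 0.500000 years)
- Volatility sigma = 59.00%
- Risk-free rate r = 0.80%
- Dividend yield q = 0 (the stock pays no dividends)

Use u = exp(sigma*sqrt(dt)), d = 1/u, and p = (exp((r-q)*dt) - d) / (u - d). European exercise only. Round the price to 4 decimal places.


dt = T/N = 0.500000
u = exp(sigma*sqrt(dt)) = 1.517695; d = 1/u = 0.658894
p = (exp((r-q)*dt) - d) / (u - d) = 0.401856
Discount per step: exp(-r*dt) = 0.996008
Stock lattice S(k, i) with i counting down-moves:
  k=0: S(0,0) = 93.2800
  k=1: S(1,0) = 141.5706; S(1,1) = 61.4616
  k=2: S(2,0) = 214.8611; S(2,1) = 93.2800; S(2,2) = 40.4967
  k=3: S(3,0) = 326.0937; S(3,1) = 141.5706; S(3,2) = 61.4616; S(3,3) = 26.6830
Terminal payoffs V(N, i) = max(S_T - K, 0):
  V(3,0) = 235.943688; V(3,1) = 51.420627; V(3,2) = 0.000000; V(3,3) = 0.000000
Backward induction: V(k, i) = exp(-r*dt) * [p * V(k+1, i) + (1-p) * V(k+1, i+1)].
  V(2,0) = exp(-r*dt) * [p*235.943688 + (1-p)*51.420627] = 125.070969
  V(2,1) = exp(-r*dt) * [p*51.420627 + (1-p)*0.000000] = 20.581178
  V(2,2) = exp(-r*dt) * [p*0.000000 + (1-p)*0.000000] = 0.000000
  V(1,0) = exp(-r*dt) * [p*125.070969 + (1-p)*20.581178] = 62.321203
  V(1,1) = exp(-r*dt) * [p*20.581178 + (1-p)*0.000000] = 8.237645
  V(0,0) = exp(-r*dt) * [p*62.321203 + (1-p)*8.237645] = 29.851781

Answer: Price = V(0,0) = 29.8518


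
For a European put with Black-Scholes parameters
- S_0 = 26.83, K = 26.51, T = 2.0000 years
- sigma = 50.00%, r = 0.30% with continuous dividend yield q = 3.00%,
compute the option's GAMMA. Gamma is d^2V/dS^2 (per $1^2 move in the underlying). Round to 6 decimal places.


d1 = 0.2941545035; d2 = -0.4129522777
phi(d1) = 0.3820506952; exp(-qT) = 0.9417645336; exp(-rT) = 0.9940179641
Gamma = exp(-qT) * phi(d1) / (S * sigma * sqrt(T)) = 0.9417645336 * 0.3820506952 / (26.8300 * 0.5000 * 1.4142135624) = 0.018965

Answer: Gamma = 0.018965


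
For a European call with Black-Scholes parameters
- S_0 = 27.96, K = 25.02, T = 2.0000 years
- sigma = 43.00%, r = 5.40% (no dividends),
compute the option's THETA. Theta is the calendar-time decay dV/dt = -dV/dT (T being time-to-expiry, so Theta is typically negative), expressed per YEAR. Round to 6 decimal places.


Answer: Theta = -1.993551

Derivation:
d1 = 0.6643505211; d2 = 0.0562386892
phi(d1) = 0.3199407871; exp(-qT) = 1.0000000000; exp(-rT) = 0.8976275964
Theta = -S*exp(-qT)*phi(d1)*sigma/(2*sqrt(T)) - r*K*exp(-rT)*N(d2) + q*S*exp(-qT)*N(d1)
N(d1) = 0.7467670035; N(d2) = 0.5224241698; sqrt(T) = 1.4142135624
Term 1 = -27.9600 * 1.0000000000 * 0.3199407871 * 0.4300 / (2 * 1.4142135624) = -1.3599728490
Term 2 = -0.0540 * 25.0200 * 0.8976275964 * 0.5224241698 = -0.6335786327
Term 3 = 0 (no dividend yield, q = 0)
Theta = -1.3599728490 + (-0.6335786327) + (0.0000000000) = -1.993551


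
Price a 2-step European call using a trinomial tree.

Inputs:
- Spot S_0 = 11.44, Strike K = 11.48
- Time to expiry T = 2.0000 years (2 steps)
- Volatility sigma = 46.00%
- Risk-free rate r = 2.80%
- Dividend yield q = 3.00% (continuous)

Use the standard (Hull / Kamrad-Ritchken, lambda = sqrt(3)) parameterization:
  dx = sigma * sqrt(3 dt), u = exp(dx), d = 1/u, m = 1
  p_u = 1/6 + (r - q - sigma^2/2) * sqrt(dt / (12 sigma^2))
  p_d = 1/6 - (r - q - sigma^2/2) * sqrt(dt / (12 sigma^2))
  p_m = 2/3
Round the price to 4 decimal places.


dt = T/N = 1.000000; dx = sigma*sqrt(3*dt) = 0.796743
u = exp(dx) = 2.218305; d = 1/u = 0.450795
p_u = 0.099016, p_m = 0.666667, p_d = 0.234317
Discount per step: exp(-r*dt) = 0.972388
Stock lattice S(k, j) with j the centered position index:
  k=0: S(0,+0) = 11.4400
  k=1: S(1,-1) = 5.1571; S(1,+0) = 11.4400; S(1,+1) = 25.3774
  k=2: S(2,-2) = 2.3248; S(2,-1) = 5.1571; S(2,+0) = 11.4400; S(2,+1) = 25.3774; S(2,+2) = 56.2948
Terminal payoffs V(N, j) = max(S_T - K, 0):
  V(2,-2) = 0.000000; V(2,-1) = 0.000000; V(2,+0) = 0.000000; V(2,+1) = 13.897409; V(2,+2) = 44.814832
Backward induction: V(k, j) = exp(-r*dt) * [p_u * V(k+1, j+1) + p_m * V(k+1, j) + p_d * V(k+1, j-1)]
  V(1,-1) = exp(-r*dt) * [p_u*0.000000 + p_m*0.000000 + p_d*0.000000] = 0.000000
  V(1,+0) = exp(-r*dt) * [p_u*13.897409 + p_m*0.000000 + p_d*0.000000] = 1.338074
  V(1,+1) = exp(-r*dt) * [p_u*44.814832 + p_m*13.897409 + p_d*0.000000] = 13.323993
  V(0,+0) = exp(-r*dt) * [p_u*13.323993 + p_m*1.338074 + p_d*0.000000] = 2.150283

Answer: Price = V(0,0) = 2.1503


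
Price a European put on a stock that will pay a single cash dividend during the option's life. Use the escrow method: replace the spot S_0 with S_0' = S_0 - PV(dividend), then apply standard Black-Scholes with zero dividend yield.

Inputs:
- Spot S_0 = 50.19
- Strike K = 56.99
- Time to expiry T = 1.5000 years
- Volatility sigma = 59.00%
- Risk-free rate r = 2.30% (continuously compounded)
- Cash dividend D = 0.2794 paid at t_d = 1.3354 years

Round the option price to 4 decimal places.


Answer: Price = 17.5073

Derivation:
PV(D) = D * exp(-r * t_d) = 0.2794 * 0.96975269 = 0.27094890
S_0' = S_0 - PV(D) = 50.1900 - 0.27094890 = 49.91905110
d1 = (ln(S_0'/K) + (r + sigma^2/2)*T) / (sigma*sqrt(T)) = 0.22571550
d2 = d1 - sigma*sqrt(T) = -0.49688397
exp(-rT) = 0.96608834
N(-d1) = 0.41071135; N(-d2) = 0.69036456
P = K * exp(-rT) * N(-d2) - S_0' * N(-d1) = 56.9900 * 0.96608834 * 0.69036456 - 49.91905110 * 0.41071135 = 17.5073


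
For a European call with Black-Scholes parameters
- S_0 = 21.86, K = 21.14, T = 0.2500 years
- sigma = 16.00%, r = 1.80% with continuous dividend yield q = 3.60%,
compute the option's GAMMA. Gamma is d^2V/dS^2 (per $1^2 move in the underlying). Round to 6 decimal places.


d1 = 0.4023937788; d2 = 0.3223937788
phi(d1) = 0.3679166320; exp(-qT) = 0.9910403788; exp(-rT) = 0.9955101098
Gamma = exp(-qT) * phi(d1) / (S * sigma * sqrt(T)) = 0.9910403788 * 0.3679166320 / (21.8600 * 0.1600 * 0.5000000000) = 0.208497

Answer: Gamma = 0.208497


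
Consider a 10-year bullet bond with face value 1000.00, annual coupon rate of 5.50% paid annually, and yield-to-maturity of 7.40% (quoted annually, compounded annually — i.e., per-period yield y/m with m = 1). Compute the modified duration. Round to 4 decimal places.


Answer: Modified duration = 7.2450

Derivation:
Coupon per period c = face * coupon_rate / m = 55.000000
Periods per year m = 1; per-period yield y/m = 0.074000
Number of cashflows N = 10
Cashflows (t years, CF_t, discount factor 1/(1+y/m)^(m*t), PV):
  t = 1.0000: CF_t = 55.000000, DF = 0.931099, PV = 51.210428
  t = 2.0000: CF_t = 55.000000, DF = 0.866945, PV = 47.681963
  t = 3.0000: CF_t = 55.000000, DF = 0.807211, PV = 44.396614
  t = 4.0000: CF_t = 55.000000, DF = 0.751593, PV = 41.337629
  t = 5.0000: CF_t = 55.000000, DF = 0.699808, PV = 38.489413
  t = 6.0000: CF_t = 55.000000, DF = 0.651590, PV = 35.837442
  t = 7.0000: CF_t = 55.000000, DF = 0.606694, PV = 33.368195
  t = 8.0000: CF_t = 55.000000, DF = 0.564892, PV = 31.069083
  t = 9.0000: CF_t = 55.000000, DF = 0.525971, PV = 28.928383
  t = 10.0000: CF_t = 1055.000000, DF = 0.489731, PV = 516.665718
Price P = sum_t PV_t = 868.984868
First compute Macaulay numerator sum_t t * PV_t:
  t * PV_t at t = 1.0000: 51.210428
  t * PV_t at t = 2.0000: 95.363926
  t * PV_t at t = 3.0000: 133.189841
  t * PV_t at t = 4.0000: 165.350516
  t * PV_t at t = 5.0000: 192.447063
  t * PV_t at t = 6.0000: 215.024651
  t * PV_t at t = 7.0000: 233.577368
  t * PV_t at t = 8.0000: 248.552666
  t * PV_t at t = 9.0000: 260.355446
  t * PV_t at t = 10.0000: 5166.657180
Macaulay duration D = 6761.729085 / 868.984868 = 7.781182
Modified duration = D / (1 + y/m) = 7.781182 / (1 + 0.074000) = 7.245048


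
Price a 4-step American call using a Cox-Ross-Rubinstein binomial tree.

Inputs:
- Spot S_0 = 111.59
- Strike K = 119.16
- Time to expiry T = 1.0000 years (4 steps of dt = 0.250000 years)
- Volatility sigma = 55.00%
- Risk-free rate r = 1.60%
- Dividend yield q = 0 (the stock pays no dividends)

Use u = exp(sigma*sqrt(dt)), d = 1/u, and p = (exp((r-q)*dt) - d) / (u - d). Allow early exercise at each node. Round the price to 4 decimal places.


Answer: Price = V(0,0) = 21.7539

Derivation:
dt = T/N = 0.250000
u = exp(sigma*sqrt(dt)) = 1.316531; d = 1/u = 0.759572
p = (exp((r-q)*dt) - d) / (u - d) = 0.438876
Discount per step: exp(-r*dt) = 0.996008
Stock lattice S(k, i) with i counting down-moves:
  k=0: S(0,0) = 111.5900
  k=1: S(1,0) = 146.9117; S(1,1) = 84.7607
  k=2: S(2,0) = 193.4137; S(2,1) = 111.5900; S(2,2) = 64.3818
  k=3: S(3,0) = 254.6351; S(3,1) = 146.9117; S(3,2) = 84.7607; S(3,3) = 48.9026
  k=4: S(4,0) = 335.2349; S(4,1) = 193.4137; S(4,2) = 111.5900; S(4,3) = 64.3818; S(4,4) = 37.1451
Terminal payoffs V(N, i) = max(S_T - K, 0):
  V(4,0) = 216.074887; V(4,1) = 74.253704; V(4,2) = 0.000000; V(4,3) = 0.000000; V(4,4) = 0.000000
Backward induction: V(k, i) = exp(-r*dt) * [p * V(k+1, i) + (1-p) * V(k+1, i+1)]; then take max(V_cont, immediate exercise) for American.
  V(3,0) = exp(-r*dt) * [p*216.074887 + (1-p)*74.253704] = 135.950763; exercise = 135.475075; V(3,0) = max -> 135.950763
  V(3,1) = exp(-r*dt) * [p*74.253704 + (1-p)*0.000000] = 32.458096; exercise = 27.751658; V(3,1) = max -> 32.458096
  V(3,2) = exp(-r*dt) * [p*0.000000 + (1-p)*0.000000] = 0.000000; exercise = 0.000000; V(3,2) = max -> 0.000000
  V(3,3) = exp(-r*dt) * [p*0.000000 + (1-p)*0.000000] = 0.000000; exercise = 0.000000; V(3,3) = max -> 0.000000
  V(2,0) = exp(-r*dt) * [p*135.950763 + (1-p)*32.458096] = 77.567679; exercise = 74.253704; V(2,0) = max -> 77.567679
  V(2,1) = exp(-r*dt) * [p*32.458096 + (1-p)*0.000000] = 14.188221; exercise = 0.000000; V(2,1) = max -> 14.188221
  V(2,2) = exp(-r*dt) * [p*0.000000 + (1-p)*0.000000] = 0.000000; exercise = 0.000000; V(2,2) = max -> 0.000000
  V(1,0) = exp(-r*dt) * [p*77.567679 + (1-p)*14.188221] = 41.836280; exercise = 27.751658; V(1,0) = max -> 41.836280
  V(1,1) = exp(-r*dt) * [p*14.188221 + (1-p)*0.000000] = 6.202016; exercise = 0.000000; V(1,1) = max -> 6.202016
  V(0,0) = exp(-r*dt) * [p*41.836280 + (1-p)*6.202016] = 21.753859; exercise = 0.000000; V(0,0) = max -> 21.753859


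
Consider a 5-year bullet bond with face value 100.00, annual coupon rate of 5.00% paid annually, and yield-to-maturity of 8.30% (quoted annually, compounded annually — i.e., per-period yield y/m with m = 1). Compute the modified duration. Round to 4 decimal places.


Answer: Modified duration = 4.1626

Derivation:
Coupon per period c = face * coupon_rate / m = 5.000000
Periods per year m = 1; per-period yield y/m = 0.083000
Number of cashflows N = 5
Cashflows (t years, CF_t, discount factor 1/(1+y/m)^(m*t), PV):
  t = 1.0000: CF_t = 5.000000, DF = 0.923361, PV = 4.616805
  t = 2.0000: CF_t = 5.000000, DF = 0.852596, PV = 4.262978
  t = 3.0000: CF_t = 5.000000, DF = 0.787254, PV = 3.936268
  t = 4.0000: CF_t = 5.000000, DF = 0.726919, PV = 3.634596
  t = 5.0000: CF_t = 105.000000, DF = 0.671209, PV = 70.476936
Price P = sum_t PV_t = 86.927583
First compute Macaulay numerator sum_t t * PV_t:
  t * PV_t at t = 1.0000: 4.616805
  t * PV_t at t = 2.0000: 8.525956
  t * PV_t at t = 3.0000: 11.808803
  t * PV_t at t = 4.0000: 14.538385
  t * PV_t at t = 5.0000: 352.384681
Macaulay duration D = 391.874631 / 86.927583 = 4.508058
Modified duration = D / (1 + y/m) = 4.508058 / (1 + 0.083000) = 4.162566


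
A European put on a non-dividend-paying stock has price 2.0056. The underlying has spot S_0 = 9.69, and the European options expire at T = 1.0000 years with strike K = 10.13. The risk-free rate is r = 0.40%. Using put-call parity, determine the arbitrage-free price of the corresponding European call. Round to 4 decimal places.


Put-call parity: C - P = S_0 * exp(-qT) - K * exp(-rT).
S_0 * exp(-qT) = 9.6900 * 1.00000000 = 9.69000000
K * exp(-rT) = 10.1300 * 0.99600799 = 10.08956093
C = P + S*exp(-qT) - K*exp(-rT)
C = 2.0056 + 9.69000000 - 10.08956093 = 1.6060

Answer: Call price = 1.6060


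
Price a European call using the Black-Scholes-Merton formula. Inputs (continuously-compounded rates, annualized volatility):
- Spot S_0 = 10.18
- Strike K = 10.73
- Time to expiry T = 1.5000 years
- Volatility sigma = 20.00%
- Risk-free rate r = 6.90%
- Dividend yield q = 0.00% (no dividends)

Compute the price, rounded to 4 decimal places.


d1 = (ln(S/K) + (r - q + 0.5*sigma^2) * T) / (sigma * sqrt(T)) = 0.33019716
d2 = d1 - sigma * sqrt(T) = 0.08524818
exp(-rT) = 0.90167602; exp(-qT) = 1.00000000
C = S_0 * exp(-qT) * N(d1) - K * exp(-rT) * N(d2)
N(d1) = 0.62937450; N(d2) = 0.53396796
C = 10.1800 * 1.00000000 * 0.62937450 - 10.7300 * 0.90167602 * 0.53396796 = 1.2409

Answer: Price = 1.2409


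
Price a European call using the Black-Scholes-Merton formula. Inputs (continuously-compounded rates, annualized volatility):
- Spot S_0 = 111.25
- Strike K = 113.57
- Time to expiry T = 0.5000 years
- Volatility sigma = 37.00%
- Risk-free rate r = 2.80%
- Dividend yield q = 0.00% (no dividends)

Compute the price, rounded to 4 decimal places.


Answer: Price = 11.2504

Derivation:
d1 = (ln(S/K) + (r - q + 0.5*sigma^2) * T) / (sigma * sqrt(T)) = 0.10543740
d2 = d1 - sigma * sqrt(T) = -0.15619211
exp(-rT) = 0.98609754; exp(-qT) = 1.00000000
C = S_0 * exp(-qT) * N(d1) - K * exp(-rT) * N(d2)
N(d1) = 0.54198563; N(d2) = 0.43794080
C = 111.2500 * 1.00000000 * 0.54198563 - 113.5700 * 0.98609754 * 0.43794080 = 11.2504


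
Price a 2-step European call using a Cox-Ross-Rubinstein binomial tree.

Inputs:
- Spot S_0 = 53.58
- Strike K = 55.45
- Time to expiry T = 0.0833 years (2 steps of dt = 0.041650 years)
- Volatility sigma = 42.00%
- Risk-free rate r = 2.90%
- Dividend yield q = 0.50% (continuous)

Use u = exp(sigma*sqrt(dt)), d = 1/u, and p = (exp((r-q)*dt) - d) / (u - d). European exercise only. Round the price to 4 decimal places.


dt = T/N = 0.041650
u = exp(sigma*sqrt(dt)) = 1.089496; d = 1/u = 0.917856
p = (exp((r-q)*dt) - d) / (u - d) = 0.484411
Discount per step: exp(-r*dt) = 0.998793
Stock lattice S(k, i) with i counting down-moves:
  k=0: S(0,0) = 53.5800
  k=1: S(1,0) = 58.3752; S(1,1) = 49.1787
  k=2: S(2,0) = 63.5995; S(2,1) = 53.5800; S(2,2) = 45.1390
Terminal payoffs V(N, i) = max(S_T - K, 0):
  V(2,0) = 8.149515; V(2,1) = 0.000000; V(2,2) = 0.000000
Backward induction: V(k, i) = exp(-r*dt) * [p * V(k+1, i) + (1-p) * V(k+1, i+1)].
  V(1,0) = exp(-r*dt) * [p*8.149515 + (1-p)*0.000000] = 3.942950
  V(1,1) = exp(-r*dt) * [p*0.000000 + (1-p)*0.000000] = 0.000000
  V(0,0) = exp(-r*dt) * [p*3.942950 + (1-p)*0.000000] = 1.907703

Answer: Price = V(0,0) = 1.9077


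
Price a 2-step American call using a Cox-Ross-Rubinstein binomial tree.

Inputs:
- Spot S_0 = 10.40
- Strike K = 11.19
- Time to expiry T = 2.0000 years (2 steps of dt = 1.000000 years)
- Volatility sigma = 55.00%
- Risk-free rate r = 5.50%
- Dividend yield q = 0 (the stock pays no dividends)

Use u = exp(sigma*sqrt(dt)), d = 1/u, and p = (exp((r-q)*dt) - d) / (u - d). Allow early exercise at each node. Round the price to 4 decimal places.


dt = T/N = 1.000000
u = exp(sigma*sqrt(dt)) = 1.733253; d = 1/u = 0.576950
p = (exp((r-q)*dt) - d) / (u - d) = 0.414762
Discount per step: exp(-r*dt) = 0.946485
Stock lattice S(k, i) with i counting down-moves:
  k=0: S(0,0) = 10.4000
  k=1: S(1,0) = 18.0258; S(1,1) = 6.0003
  k=2: S(2,0) = 31.2433; S(2,1) = 10.4000; S(2,2) = 3.4619
Terminal payoffs V(N, i) = max(S_T - K, 0):
  V(2,0) = 20.053327; V(2,1) = 0.000000; V(2,2) = 0.000000
Backward induction: V(k, i) = exp(-r*dt) * [p * V(k+1, i) + (1-p) * V(k+1, i+1)]; then take max(V_cont, immediate exercise) for American.
  V(1,0) = exp(-r*dt) * [p*20.053327 + (1-p)*0.000000] = 7.872259; exercise = 6.835831; V(1,0) = max -> 7.872259
  V(1,1) = exp(-r*dt) * [p*0.000000 + (1-p)*0.000000] = 0.000000; exercise = 0.000000; V(1,1) = max -> 0.000000
  V(0,0) = exp(-r*dt) * [p*7.872259 + (1-p)*0.000000] = 3.090383; exercise = 0.000000; V(0,0) = max -> 3.090383

Answer: Price = V(0,0) = 3.0904


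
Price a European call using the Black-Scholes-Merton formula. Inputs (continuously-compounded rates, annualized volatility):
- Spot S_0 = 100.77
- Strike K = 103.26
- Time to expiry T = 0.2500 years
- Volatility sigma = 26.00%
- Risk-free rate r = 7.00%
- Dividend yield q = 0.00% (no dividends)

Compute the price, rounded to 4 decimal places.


Answer: Price = 4.8987

Derivation:
d1 = (ln(S/K) + (r - q + 0.5*sigma^2) * T) / (sigma * sqrt(T)) = 0.01185087
d2 = d1 - sigma * sqrt(T) = -0.11814913
exp(-rT) = 0.98265224; exp(-qT) = 1.00000000
C = S_0 * exp(-qT) * N(d1) - K * exp(-rT) * N(d2)
N(d1) = 0.50472770; N(d2) = 0.45297475
C = 100.7700 * 1.00000000 * 0.50472770 - 103.2600 * 0.98265224 * 0.45297475 = 4.8987


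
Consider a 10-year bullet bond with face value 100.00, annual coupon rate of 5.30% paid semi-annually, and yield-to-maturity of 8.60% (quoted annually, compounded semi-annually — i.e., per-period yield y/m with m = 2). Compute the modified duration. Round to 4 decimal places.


Coupon per period c = face * coupon_rate / m = 2.650000
Periods per year m = 2; per-period yield y/m = 0.043000
Number of cashflows N = 20
Cashflows (t years, CF_t, discount factor 1/(1+y/m)^(m*t), PV):
  t = 0.5000: CF_t = 2.650000, DF = 0.958773, PV = 2.540748
  t = 1.0000: CF_t = 2.650000, DF = 0.919245, PV = 2.436000
  t = 1.5000: CF_t = 2.650000, DF = 0.881347, PV = 2.335570
  t = 2.0000: CF_t = 2.650000, DF = 0.845012, PV = 2.239281
  t = 2.5000: CF_t = 2.650000, DF = 0.810174, PV = 2.146962
  t = 3.0000: CF_t = 2.650000, DF = 0.776773, PV = 2.058449
  t = 3.5000: CF_t = 2.650000, DF = 0.744749, PV = 1.973584
  t = 4.0000: CF_t = 2.650000, DF = 0.714045, PV = 1.892219
  t = 4.5000: CF_t = 2.650000, DF = 0.684607, PV = 1.814208
  t = 5.0000: CF_t = 2.650000, DF = 0.656382, PV = 1.739413
  t = 5.5000: CF_t = 2.650000, DF = 0.629322, PV = 1.667702
  t = 6.0000: CF_t = 2.650000, DF = 0.603376, PV = 1.598947
  t = 6.5000: CF_t = 2.650000, DF = 0.578501, PV = 1.533027
  t = 7.0000: CF_t = 2.650000, DF = 0.554651, PV = 1.469825
  t = 7.5000: CF_t = 2.650000, DF = 0.531784, PV = 1.409228
  t = 8.0000: CF_t = 2.650000, DF = 0.509860, PV = 1.351129
  t = 8.5000: CF_t = 2.650000, DF = 0.488840, PV = 1.295426
  t = 9.0000: CF_t = 2.650000, DF = 0.468687, PV = 1.242019
  t = 9.5000: CF_t = 2.650000, DF = 0.449364, PV = 1.190814
  t = 10.0000: CF_t = 102.650000, DF = 0.430838, PV = 44.225503
Price P = sum_t PV_t = 78.160056
First compute Macaulay numerator sum_t t * PV_t:
  t * PV_t at t = 0.5000: 1.270374
  t * PV_t at t = 1.0000: 2.436000
  t * PV_t at t = 1.5000: 3.503355
  t * PV_t at t = 2.0000: 4.478562
  t * PV_t at t = 2.5000: 5.367405
  t * PV_t at t = 3.0000: 6.175346
  t * PV_t at t = 3.5000: 6.907546
  t * PV_t at t = 4.0000: 7.568876
  t * PV_t at t = 4.5000: 8.163936
  t * PV_t at t = 5.0000: 8.697067
  t * PV_t at t = 5.5000: 9.172362
  t * PV_t at t = 6.0000: 9.593684
  t * PV_t at t = 6.5000: 9.964677
  t * PV_t at t = 7.0000: 10.288773
  t * PV_t at t = 7.5000: 10.569210
  t * PV_t at t = 8.0000: 10.809035
  t * PV_t at t = 8.5000: 11.011122
  t * PV_t at t = 9.0000: 11.178173
  t * PV_t at t = 9.5000: 11.312735
  t * PV_t at t = 10.0000: 442.255034
Macaulay duration D = 590.723272 / 78.160056 = 7.557867
Modified duration = D / (1 + y/m) = 7.557867 / (1 + 0.043000) = 7.246277

Answer: Modified duration = 7.2463


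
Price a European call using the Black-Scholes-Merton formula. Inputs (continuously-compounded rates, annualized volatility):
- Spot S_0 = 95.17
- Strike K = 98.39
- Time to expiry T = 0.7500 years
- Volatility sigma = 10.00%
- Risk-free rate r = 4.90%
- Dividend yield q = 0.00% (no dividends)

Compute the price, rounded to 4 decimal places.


d1 = (ln(S/K) + (r - q + 0.5*sigma^2) * T) / (sigma * sqrt(T)) = 0.08343396
d2 = d1 - sigma * sqrt(T) = -0.00316858
exp(-rT) = 0.96391708; exp(-qT) = 1.00000000
C = S_0 * exp(-qT) * N(d1) - K * exp(-rT) * N(d2)
N(d1) = 0.53324676; N(d2) = 0.49873592
C = 95.1700 * 1.00000000 * 0.53324676 - 98.3900 * 0.96391708 * 0.49873592 = 3.4491

Answer: Price = 3.4491


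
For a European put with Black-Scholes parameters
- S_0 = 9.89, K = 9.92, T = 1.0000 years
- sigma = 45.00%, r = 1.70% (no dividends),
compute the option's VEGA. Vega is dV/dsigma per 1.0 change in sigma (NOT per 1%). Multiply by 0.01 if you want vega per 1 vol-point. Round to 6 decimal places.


d1 = 0.2560471652; d2 = -0.1939528348
phi(d1) = 0.3860769378; exp(-qT) = 1.0000000000; exp(-rT) = 0.9831436846
Vega = S * exp(-qT) * phi(d1) * sqrt(T) = 9.8900 * 1.0000000000 * 0.3860769378 * 1.0000000000 = 3.818301

Answer: Vega = 3.818301


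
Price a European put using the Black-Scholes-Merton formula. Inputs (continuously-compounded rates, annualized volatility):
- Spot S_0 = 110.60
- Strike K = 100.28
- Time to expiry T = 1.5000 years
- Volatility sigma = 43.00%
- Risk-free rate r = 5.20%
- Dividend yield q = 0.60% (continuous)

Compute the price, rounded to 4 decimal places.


Answer: Price = 13.6087

Derivation:
d1 = (ln(S/K) + (r - q + 0.5*sigma^2) * T) / (sigma * sqrt(T)) = 0.58033694
d2 = d1 - sigma * sqrt(T) = 0.05369664
exp(-rT) = 0.92496443; exp(-qT) = 0.99104038
P = K * exp(-rT) * N(-d2) - S_0 * exp(-qT) * N(-d1)
N(-d1) = 0.28084371; N(-d2) = 0.47858843
P = 100.2800 * 0.92496443 * 0.47858843 - 110.6000 * 0.99104038 * 0.28084371 = 13.6087


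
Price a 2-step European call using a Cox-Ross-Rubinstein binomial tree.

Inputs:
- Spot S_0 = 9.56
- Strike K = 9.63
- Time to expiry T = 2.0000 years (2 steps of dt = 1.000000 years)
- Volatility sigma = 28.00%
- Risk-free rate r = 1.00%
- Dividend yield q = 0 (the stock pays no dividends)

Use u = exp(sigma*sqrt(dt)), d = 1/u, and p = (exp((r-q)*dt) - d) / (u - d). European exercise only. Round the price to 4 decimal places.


Answer: Price = V(0,0) = 1.3991

Derivation:
dt = T/N = 1.000000
u = exp(sigma*sqrt(dt)) = 1.323130; d = 1/u = 0.755784
p = (exp((r-q)*dt) - d) / (u - d) = 0.448168
Discount per step: exp(-r*dt) = 0.990050
Stock lattice S(k, i) with i counting down-moves:
  k=0: S(0,0) = 9.5600
  k=1: S(1,0) = 12.6491; S(1,1) = 7.2253
  k=2: S(2,0) = 16.7364; S(2,1) = 9.5600; S(2,2) = 5.4608
Terminal payoffs V(N, i) = max(S_T - K, 0):
  V(2,0) = 7.106429; V(2,1) = 0.000000; V(2,2) = 0.000000
Backward induction: V(k, i) = exp(-r*dt) * [p * V(k+1, i) + (1-p) * V(k+1, i+1)].
  V(1,0) = exp(-r*dt) * [p*7.106429 + (1-p)*0.000000] = 3.153185
  V(1,1) = exp(-r*dt) * [p*0.000000 + (1-p)*0.000000] = 0.000000
  V(0,0) = exp(-r*dt) * [p*3.153185 + (1-p)*0.000000] = 1.399096


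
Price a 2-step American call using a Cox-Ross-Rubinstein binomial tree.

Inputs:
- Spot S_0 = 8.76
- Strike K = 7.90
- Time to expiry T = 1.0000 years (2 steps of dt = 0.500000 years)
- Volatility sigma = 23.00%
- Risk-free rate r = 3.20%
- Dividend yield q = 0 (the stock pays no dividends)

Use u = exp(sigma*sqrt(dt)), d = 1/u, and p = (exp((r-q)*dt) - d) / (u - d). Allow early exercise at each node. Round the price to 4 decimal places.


dt = T/N = 0.500000
u = exp(sigma*sqrt(dt)) = 1.176607; d = 1/u = 0.849902
p = (exp((r-q)*dt) - d) / (u - d) = 0.508798
Discount per step: exp(-r*dt) = 0.984127
Stock lattice S(k, i) with i counting down-moves:
  k=0: S(0,0) = 8.7600
  k=1: S(1,0) = 10.3071; S(1,1) = 7.4451
  k=2: S(2,0) = 12.1274; S(2,1) = 8.7600; S(2,2) = 6.3276
Terminal payoffs V(N, i) = max(S_T - K, 0):
  V(2,0) = 4.227372; V(2,1) = 0.860000; V(2,2) = 0.000000
Backward induction: V(k, i) = exp(-r*dt) * [p * V(k+1, i) + (1-p) * V(k+1, i+1)]; then take max(V_cont, immediate exercise) for American.
  V(1,0) = exp(-r*dt) * [p*4.227372 + (1-p)*0.860000] = 2.532468; exercise = 2.407074; V(1,0) = max -> 2.532468
  V(1,1) = exp(-r*dt) * [p*0.860000 + (1-p)*0.000000] = 0.430621; exercise = 0.000000; V(1,1) = max -> 0.430621
  V(0,0) = exp(-r*dt) * [p*2.532468 + (1-p)*0.430621] = 1.476228; exercise = 0.860000; V(0,0) = max -> 1.476228

Answer: Price = V(0,0) = 1.4762


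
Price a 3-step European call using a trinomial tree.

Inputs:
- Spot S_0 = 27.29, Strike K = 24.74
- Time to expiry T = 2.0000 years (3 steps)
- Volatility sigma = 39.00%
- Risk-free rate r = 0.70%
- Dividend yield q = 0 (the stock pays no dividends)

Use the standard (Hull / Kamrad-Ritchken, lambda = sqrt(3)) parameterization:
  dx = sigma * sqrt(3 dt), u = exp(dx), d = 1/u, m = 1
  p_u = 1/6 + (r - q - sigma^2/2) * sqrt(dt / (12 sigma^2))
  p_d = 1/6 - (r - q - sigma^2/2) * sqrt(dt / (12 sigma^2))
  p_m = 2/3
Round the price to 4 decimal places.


dt = T/N = 0.666667; dx = sigma*sqrt(3*dt) = 0.551543
u = exp(dx) = 1.735930; d = 1/u = 0.576060
p_u = 0.124935, p_m = 0.666667, p_d = 0.208398
Discount per step: exp(-r*dt) = 0.995344
Stock lattice S(k, j) with j the centered position index:
  k=0: S(0,+0) = 27.2900
  k=1: S(1,-1) = 15.7207; S(1,+0) = 27.2900; S(1,+1) = 47.3735
  k=2: S(2,-2) = 9.0561; S(2,-1) = 15.7207; S(2,+0) = 27.2900; S(2,+1) = 47.3735; S(2,+2) = 82.2371
  k=3: S(3,-3) = 5.2168; S(3,-2) = 9.0561; S(3,-1) = 15.7207; S(3,+0) = 27.2900; S(3,+1) = 47.3735; S(3,+2) = 82.2371; S(3,+3) = 142.7579
Terminal payoffs V(N, j) = max(S_T - K, 0):
  V(3,-3) = 0.000000; V(3,-2) = 0.000000; V(3,-1) = 0.000000; V(3,+0) = 2.550000; V(3,+1) = 22.633530; V(3,+2) = 57.497131; V(3,+3) = 118.017902
Backward induction: V(k, j) = exp(-r*dt) * [p_u * V(k+1, j+1) + p_m * V(k+1, j) + p_d * V(k+1, j-1)]
  V(2,-2) = exp(-r*dt) * [p_u*0.000000 + p_m*0.000000 + p_d*0.000000] = 0.000000
  V(2,-1) = exp(-r*dt) * [p_u*2.550000 + p_m*0.000000 + p_d*0.000000] = 0.317102
  V(2,+0) = exp(-r*dt) * [p_u*22.633530 + p_m*2.550000 + p_d*0.000000] = 4.506646
  V(2,+1) = exp(-r*dt) * [p_u*57.497131 + p_m*22.633530 + p_d*2.550000] = 22.697685
  V(2,+2) = exp(-r*dt) * [p_u*118.017902 + p_m*57.497131 + p_d*22.633530] = 57.523732
  V(1,-1) = exp(-r*dt) * [p_u*4.506646 + p_m*0.317102 + p_d*0.000000] = 0.770835
  V(1,+0) = exp(-r*dt) * [p_u*22.697685 + p_m*4.506646 + p_d*0.317102] = 5.878757
  V(1,+1) = exp(-r*dt) * [p_u*57.523732 + p_m*22.697685 + p_d*4.506646] = 23.149427
  V(0,+0) = exp(-r*dt) * [p_u*23.149427 + p_m*5.878757 + p_d*0.770835] = 6.939532

Answer: Price = V(0,0) = 6.9395


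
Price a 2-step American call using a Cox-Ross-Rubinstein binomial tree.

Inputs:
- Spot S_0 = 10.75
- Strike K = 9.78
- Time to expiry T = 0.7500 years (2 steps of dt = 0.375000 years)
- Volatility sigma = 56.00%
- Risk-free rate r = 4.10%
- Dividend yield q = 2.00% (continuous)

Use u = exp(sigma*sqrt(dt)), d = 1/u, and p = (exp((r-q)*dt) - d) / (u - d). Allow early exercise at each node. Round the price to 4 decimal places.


Answer: Price = V(0,0) = 2.4990

Derivation:
dt = T/N = 0.375000
u = exp(sigma*sqrt(dt)) = 1.409068; d = 1/u = 0.709689
p = (exp((r-q)*dt) - d) / (u - d) = 0.426403
Discount per step: exp(-r*dt) = 0.984743
Stock lattice S(k, i) with i counting down-moves:
  k=0: S(0,0) = 10.7500
  k=1: S(1,0) = 15.1475; S(1,1) = 7.6292
  k=2: S(2,0) = 21.3438; S(2,1) = 10.7500; S(2,2) = 5.4143
Terminal payoffs V(N, i) = max(S_T - K, 0):
  V(2,0) = 11.563834; V(2,1) = 0.970000; V(2,2) = 0.000000
Backward induction: V(k, i) = exp(-r*dt) * [p * V(k+1, i) + (1-p) * V(k+1, i+1)]; then take max(V_cont, immediate exercise) for American.
  V(1,0) = exp(-r*dt) * [p*11.563834 + (1-p)*0.970000] = 5.403518; exercise = 5.367482; V(1,0) = max -> 5.403518
  V(1,1) = exp(-r*dt) * [p*0.970000 + (1-p)*0.000000] = 0.407300; exercise = 0.000000; V(1,1) = max -> 0.407300
  V(0,0) = exp(-r*dt) * [p*5.403518 + (1-p)*0.407300] = 2.498982; exercise = 0.970000; V(0,0) = max -> 2.498982
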